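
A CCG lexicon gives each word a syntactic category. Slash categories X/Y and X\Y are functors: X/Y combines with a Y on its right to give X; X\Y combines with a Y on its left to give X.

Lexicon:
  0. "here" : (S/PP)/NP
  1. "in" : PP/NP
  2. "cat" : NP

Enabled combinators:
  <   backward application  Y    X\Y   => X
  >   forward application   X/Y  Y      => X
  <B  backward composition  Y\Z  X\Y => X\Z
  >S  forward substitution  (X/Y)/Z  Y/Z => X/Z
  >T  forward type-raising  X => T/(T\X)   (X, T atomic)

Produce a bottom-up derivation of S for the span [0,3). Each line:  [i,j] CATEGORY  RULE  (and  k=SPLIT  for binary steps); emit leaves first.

[0,3] S   >
  [0,2] S/NP   >S
    [0,1] "here" : (S/PP)/NP
    [1,2] "in" : PP/NP
  [2,3] "cat" : NP

[0,1] (S/PP)/NP  lex  "here"
[1,2] PP/NP  lex  "in"
[0,2] S/NP  >S  k=1
[2,3] NP  lex  "cat"
[0,3] S  >  k=2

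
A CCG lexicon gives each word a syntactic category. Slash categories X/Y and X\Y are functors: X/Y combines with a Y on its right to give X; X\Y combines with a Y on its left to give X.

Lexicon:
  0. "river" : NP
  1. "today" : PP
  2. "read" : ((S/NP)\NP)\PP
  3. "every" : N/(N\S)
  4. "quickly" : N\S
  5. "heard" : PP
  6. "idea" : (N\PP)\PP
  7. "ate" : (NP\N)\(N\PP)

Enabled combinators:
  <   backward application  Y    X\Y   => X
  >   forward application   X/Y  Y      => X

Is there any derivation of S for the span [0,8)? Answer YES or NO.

YES

[0,8] S   >
  [0,3] S/NP   <
    [0,1] "river" : NP
    [1,3] (S/NP)\NP   <
      [1,2] "today" : PP
      [2,3] "read" : ((S/NP)\NP)\PP
  [3,8] NP   <
    [3,5] N   >
      [3,4] "every" : N/(N\S)
      [4,5] "quickly" : N\S
    [5,8] NP\N   <
      [5,7] N\PP   <
        [5,6] "heard" : PP
        [6,7] "idea" : (N\PP)\PP
      [7,8] "ate" : (NP\N)\(N\PP)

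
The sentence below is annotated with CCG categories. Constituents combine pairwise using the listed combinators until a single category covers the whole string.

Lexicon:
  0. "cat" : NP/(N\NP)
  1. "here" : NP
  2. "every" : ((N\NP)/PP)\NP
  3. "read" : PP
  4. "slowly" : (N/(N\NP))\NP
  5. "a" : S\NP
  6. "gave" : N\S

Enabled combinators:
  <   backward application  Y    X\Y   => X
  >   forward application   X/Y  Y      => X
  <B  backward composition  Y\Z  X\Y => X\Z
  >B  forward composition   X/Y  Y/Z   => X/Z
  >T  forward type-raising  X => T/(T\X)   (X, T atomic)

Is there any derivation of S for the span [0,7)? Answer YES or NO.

NP/(N\NP) NP ((N\NP)/PP)\NP PP (N/(N\NP))\NP S\NP N\S
CKY chart[0,7] = {N, N/(N\N), NP/(NP\N), PP/(PP\N), S/(S\N)}; S ∉ chart

NO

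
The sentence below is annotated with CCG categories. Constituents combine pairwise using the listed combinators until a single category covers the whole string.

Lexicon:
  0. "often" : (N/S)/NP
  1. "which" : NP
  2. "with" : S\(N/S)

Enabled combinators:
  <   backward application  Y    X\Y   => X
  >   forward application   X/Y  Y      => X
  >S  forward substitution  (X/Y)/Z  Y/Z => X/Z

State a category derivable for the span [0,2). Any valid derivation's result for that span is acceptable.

N/S

[0,3] S   <
  [0,2] N/S   >
    [0,1] "often" : (N/S)/NP
    [1,2] "which" : NP
  [2,3] "with" : S\(N/S)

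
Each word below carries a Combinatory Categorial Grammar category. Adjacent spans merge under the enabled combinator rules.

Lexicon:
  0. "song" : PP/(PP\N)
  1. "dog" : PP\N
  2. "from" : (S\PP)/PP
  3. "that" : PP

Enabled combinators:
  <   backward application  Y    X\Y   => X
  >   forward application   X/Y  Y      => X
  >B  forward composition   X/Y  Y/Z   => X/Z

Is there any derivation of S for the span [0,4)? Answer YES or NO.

[0,4] S   <
  [0,2] PP   >
    [0,1] "song" : PP/(PP\N)
    [1,2] "dog" : PP\N
  [2,4] S\PP   >
    [2,3] "from" : (S\PP)/PP
    [3,4] "that" : PP

YES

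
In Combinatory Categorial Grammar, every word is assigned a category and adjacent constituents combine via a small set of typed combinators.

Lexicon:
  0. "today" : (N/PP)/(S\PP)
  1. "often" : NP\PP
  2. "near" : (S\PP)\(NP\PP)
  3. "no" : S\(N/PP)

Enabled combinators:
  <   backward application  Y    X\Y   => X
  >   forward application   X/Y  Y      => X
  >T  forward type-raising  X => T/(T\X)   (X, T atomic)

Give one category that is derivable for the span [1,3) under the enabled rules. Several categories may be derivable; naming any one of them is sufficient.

[0,4] S   <
  [0,3] N/PP   >
    [0,1] "today" : (N/PP)/(S\PP)
    [1,3] S\PP   <
      [1,2] "often" : NP\PP
      [2,3] "near" : (S\PP)\(NP\PP)
  [3,4] "no" : S\(N/PP)

S\PP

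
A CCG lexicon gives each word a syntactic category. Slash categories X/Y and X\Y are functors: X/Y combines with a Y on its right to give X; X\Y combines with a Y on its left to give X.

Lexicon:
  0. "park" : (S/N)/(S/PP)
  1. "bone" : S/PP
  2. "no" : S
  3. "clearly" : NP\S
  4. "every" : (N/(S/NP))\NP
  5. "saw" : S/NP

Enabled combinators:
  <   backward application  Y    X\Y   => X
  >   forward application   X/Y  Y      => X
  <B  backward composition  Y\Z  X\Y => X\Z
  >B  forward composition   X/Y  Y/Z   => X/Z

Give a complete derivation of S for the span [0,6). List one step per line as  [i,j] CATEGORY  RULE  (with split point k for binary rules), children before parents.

[0,1] (S/N)/(S/PP)  lex  "park"
[1,2] S/PP  lex  "bone"
[0,2] S/N  >  k=1
[2,3] S  lex  "no"
[3,4] NP\S  lex  "clearly"
[2,4] NP  <  k=3
[4,5] (N/(S/NP))\NP  lex  "every"
[2,5] N/(S/NP)  <  k=4
[5,6] S/NP  lex  "saw"
[2,6] N  >  k=5
[0,6] S  >  k=2

[0,6] S   >
  [0,2] S/N   >
    [0,1] "park" : (S/N)/(S/PP)
    [1,2] "bone" : S/PP
  [2,6] N   >
    [2,5] N/(S/NP)   <
      [2,4] NP   <
        [2,3] "no" : S
        [3,4] "clearly" : NP\S
      [4,5] "every" : (N/(S/NP))\NP
    [5,6] "saw" : S/NP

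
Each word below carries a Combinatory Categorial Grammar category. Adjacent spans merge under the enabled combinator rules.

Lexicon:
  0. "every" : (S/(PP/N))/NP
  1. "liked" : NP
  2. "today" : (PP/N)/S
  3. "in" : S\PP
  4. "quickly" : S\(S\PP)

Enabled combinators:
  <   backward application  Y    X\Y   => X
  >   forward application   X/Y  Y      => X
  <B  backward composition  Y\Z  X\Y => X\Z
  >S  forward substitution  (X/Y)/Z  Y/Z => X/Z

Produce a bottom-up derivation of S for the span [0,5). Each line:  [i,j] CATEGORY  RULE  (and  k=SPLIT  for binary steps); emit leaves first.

[0,1] (S/(PP/N))/NP  lex  "every"
[1,2] NP  lex  "liked"
[0,2] S/(PP/N)  >  k=1
[2,3] (PP/N)/S  lex  "today"
[3,4] S\PP  lex  "in"
[4,5] S\(S\PP)  lex  "quickly"
[3,5] S  <  k=4
[2,5] PP/N  >  k=3
[0,5] S  >  k=2

[0,5] S   >
  [0,2] S/(PP/N)   >
    [0,1] "every" : (S/(PP/N))/NP
    [1,2] "liked" : NP
  [2,5] PP/N   >
    [2,3] "today" : (PP/N)/S
    [3,5] S   <
      [3,4] "in" : S\PP
      [4,5] "quickly" : S\(S\PP)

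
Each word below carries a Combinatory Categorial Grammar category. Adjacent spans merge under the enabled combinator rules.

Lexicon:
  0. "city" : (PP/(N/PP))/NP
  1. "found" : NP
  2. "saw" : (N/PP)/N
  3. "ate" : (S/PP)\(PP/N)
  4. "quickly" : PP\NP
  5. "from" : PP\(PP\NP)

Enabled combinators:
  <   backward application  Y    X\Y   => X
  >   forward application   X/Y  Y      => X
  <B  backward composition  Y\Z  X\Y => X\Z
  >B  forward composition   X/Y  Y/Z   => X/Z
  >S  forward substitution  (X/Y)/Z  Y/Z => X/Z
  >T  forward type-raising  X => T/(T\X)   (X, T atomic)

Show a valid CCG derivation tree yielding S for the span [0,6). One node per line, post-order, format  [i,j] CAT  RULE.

[0,1] (PP/(N/PP))/NP  lex  "city"
[1,2] NP  lex  "found"
[0,2] PP/(N/PP)  >  k=1
[2,3] (N/PP)/N  lex  "saw"
[0,3] PP/N  >B  k=2
[3,4] (S/PP)\(PP/N)  lex  "ate"
[0,4] S/PP  <  k=3
[4,5] PP\NP  lex  "quickly"
[5,6] PP\(PP\NP)  lex  "from"
[4,6] PP  <  k=5
[0,6] S  >  k=4

[0,6] S   >
  [0,4] S/PP   <
    [0,3] PP/N   >B
      [0,2] PP/(N/PP)   >
        [0,1] "city" : (PP/(N/PP))/NP
        [1,2] "found" : NP
      [2,3] "saw" : (N/PP)/N
    [3,4] "ate" : (S/PP)\(PP/N)
  [4,6] PP   <
    [4,5] "quickly" : PP\NP
    [5,6] "from" : PP\(PP\NP)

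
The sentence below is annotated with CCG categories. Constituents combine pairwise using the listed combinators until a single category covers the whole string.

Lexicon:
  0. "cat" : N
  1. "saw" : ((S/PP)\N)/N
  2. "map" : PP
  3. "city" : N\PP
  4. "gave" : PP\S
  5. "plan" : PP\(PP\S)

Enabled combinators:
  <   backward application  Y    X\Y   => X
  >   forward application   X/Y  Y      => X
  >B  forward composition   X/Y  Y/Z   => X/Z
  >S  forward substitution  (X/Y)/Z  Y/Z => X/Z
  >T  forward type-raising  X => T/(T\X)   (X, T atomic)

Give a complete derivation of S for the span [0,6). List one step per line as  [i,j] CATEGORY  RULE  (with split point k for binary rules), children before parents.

[0,1] N  lex  "cat"
[1,2] ((S/PP)\N)/N  lex  "saw"
[2,3] PP  lex  "map"
[3,4] N\PP  lex  "city"
[2,4] N  <  k=3
[1,4] (S/PP)\N  >  k=2
[0,4] S/PP  <  k=1
[4,5] PP\S  lex  "gave"
[5,6] PP\(PP\S)  lex  "plan"
[4,6] PP  <  k=5
[0,6] S  >  k=4

[0,6] S   >
  [0,4] S/PP   <
    [0,1] "cat" : N
    [1,4] (S/PP)\N   >
      [1,2] "saw" : ((S/PP)\N)/N
      [2,4] N   <
        [2,3] "map" : PP
        [3,4] "city" : N\PP
  [4,6] PP   <
    [4,5] "gave" : PP\S
    [5,6] "plan" : PP\(PP\S)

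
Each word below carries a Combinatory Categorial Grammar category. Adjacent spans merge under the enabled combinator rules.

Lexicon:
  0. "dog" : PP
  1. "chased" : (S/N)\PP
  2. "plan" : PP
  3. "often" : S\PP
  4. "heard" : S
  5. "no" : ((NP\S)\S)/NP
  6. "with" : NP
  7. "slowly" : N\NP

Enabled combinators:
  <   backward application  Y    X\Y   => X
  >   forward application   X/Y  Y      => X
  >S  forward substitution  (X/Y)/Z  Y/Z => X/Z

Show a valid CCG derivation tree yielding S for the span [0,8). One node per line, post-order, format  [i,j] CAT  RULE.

[0,1] PP  lex  "dog"
[1,2] (S/N)\PP  lex  "chased"
[0,2] S/N  <  k=1
[2,3] PP  lex  "plan"
[3,4] S\PP  lex  "often"
[2,4] S  <  k=3
[4,5] S  lex  "heard"
[5,6] ((NP\S)\S)/NP  lex  "no"
[6,7] NP  lex  "with"
[5,7] (NP\S)\S  >  k=6
[4,7] NP\S  <  k=5
[2,7] NP  <  k=4
[7,8] N\NP  lex  "slowly"
[2,8] N  <  k=7
[0,8] S  >  k=2

[0,8] S   >
  [0,2] S/N   <
    [0,1] "dog" : PP
    [1,2] "chased" : (S/N)\PP
  [2,8] N   <
    [2,7] NP   <
      [2,4] S   <
        [2,3] "plan" : PP
        [3,4] "often" : S\PP
      [4,7] NP\S   <
        [4,5] "heard" : S
        [5,7] (NP\S)\S   >
          [5,6] "no" : ((NP\S)\S)/NP
          [6,7] "with" : NP
    [7,8] "slowly" : N\NP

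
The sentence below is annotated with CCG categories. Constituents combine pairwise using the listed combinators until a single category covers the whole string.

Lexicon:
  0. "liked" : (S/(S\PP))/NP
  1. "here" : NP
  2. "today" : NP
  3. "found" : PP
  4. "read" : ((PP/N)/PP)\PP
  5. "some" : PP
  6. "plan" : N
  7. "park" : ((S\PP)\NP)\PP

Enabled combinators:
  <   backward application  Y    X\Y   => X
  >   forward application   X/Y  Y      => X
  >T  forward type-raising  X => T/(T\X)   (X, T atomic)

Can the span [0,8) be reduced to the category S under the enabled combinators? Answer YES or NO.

[0,8] S   >
  [0,2] S/(S\PP)   >
    [0,1] "liked" : (S/(S\PP))/NP
    [1,2] "here" : NP
  [2,8] S\PP   <
    [2,3] "today" : NP
    [3,8] (S\PP)\NP   <
      [3,7] PP   >
        [3,6] PP/N   >
          [3,5] (PP/N)/PP   <
            [3,4] "found" : PP
            [4,5] "read" : ((PP/N)/PP)\PP
          [5,6] "some" : PP
        [6,7] "plan" : N
      [7,8] "park" : ((S\PP)\NP)\PP

YES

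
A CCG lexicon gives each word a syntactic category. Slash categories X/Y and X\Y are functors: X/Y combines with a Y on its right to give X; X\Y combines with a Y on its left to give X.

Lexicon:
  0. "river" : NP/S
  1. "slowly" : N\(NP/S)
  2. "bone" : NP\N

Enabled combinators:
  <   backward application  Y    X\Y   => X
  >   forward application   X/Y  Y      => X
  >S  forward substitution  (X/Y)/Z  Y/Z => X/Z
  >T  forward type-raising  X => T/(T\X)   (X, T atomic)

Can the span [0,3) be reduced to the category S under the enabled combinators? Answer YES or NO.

NP/S N\(NP/S) NP\N
CKY chart[0,3] = {N/(N\NP), NP, NP/(NP\NP), PP/(PP\NP), S/(S\NP)}; S ∉ chart

NO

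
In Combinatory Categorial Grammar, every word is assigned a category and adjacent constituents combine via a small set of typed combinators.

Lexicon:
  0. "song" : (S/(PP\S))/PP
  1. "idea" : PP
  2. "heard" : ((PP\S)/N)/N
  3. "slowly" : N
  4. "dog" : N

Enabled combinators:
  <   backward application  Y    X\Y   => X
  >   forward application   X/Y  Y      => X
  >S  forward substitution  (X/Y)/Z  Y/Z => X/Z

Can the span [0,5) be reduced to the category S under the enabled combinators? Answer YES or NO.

YES

[0,5] S   >
  [0,2] S/(PP\S)   >
    [0,1] "song" : (S/(PP\S))/PP
    [1,2] "idea" : PP
  [2,5] PP\S   >
    [2,4] (PP\S)/N   >
      [2,3] "heard" : ((PP\S)/N)/N
      [3,4] "slowly" : N
    [4,5] "dog" : N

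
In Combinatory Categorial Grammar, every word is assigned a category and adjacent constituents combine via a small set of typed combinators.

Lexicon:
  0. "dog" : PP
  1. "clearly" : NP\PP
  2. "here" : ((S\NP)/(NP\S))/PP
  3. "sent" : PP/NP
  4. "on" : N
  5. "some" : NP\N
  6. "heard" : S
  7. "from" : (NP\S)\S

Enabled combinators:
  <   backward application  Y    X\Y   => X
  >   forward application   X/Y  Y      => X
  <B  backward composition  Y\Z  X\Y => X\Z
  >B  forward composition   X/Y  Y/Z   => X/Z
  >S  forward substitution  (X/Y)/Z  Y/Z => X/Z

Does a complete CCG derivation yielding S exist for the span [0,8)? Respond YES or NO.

YES

[0,8] S   <
  [0,2] NP   <
    [0,1] "dog" : PP
    [1,2] "clearly" : NP\PP
  [2,8] S\NP   >
    [2,6] (S\NP)/(NP\S)   >
      [2,3] "here" : ((S\NP)/(NP\S))/PP
      [3,6] PP   >
        [3,4] "sent" : PP/NP
        [4,6] NP   <
          [4,5] "on" : N
          [5,6] "some" : NP\N
    [6,8] NP\S   <
      [6,7] "heard" : S
      [7,8] "from" : (NP\S)\S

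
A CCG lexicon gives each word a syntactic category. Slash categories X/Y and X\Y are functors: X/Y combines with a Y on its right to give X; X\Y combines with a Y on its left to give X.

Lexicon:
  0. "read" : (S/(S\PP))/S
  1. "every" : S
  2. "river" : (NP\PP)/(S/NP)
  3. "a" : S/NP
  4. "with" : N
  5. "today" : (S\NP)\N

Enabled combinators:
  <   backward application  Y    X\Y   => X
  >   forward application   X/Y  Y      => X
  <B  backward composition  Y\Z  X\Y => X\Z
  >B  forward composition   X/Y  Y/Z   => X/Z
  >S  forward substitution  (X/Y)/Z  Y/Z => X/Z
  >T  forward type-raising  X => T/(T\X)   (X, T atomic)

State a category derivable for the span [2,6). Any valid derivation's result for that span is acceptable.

S\PP

[0,6] S   >
  [0,2] S/(S\PP)   >
    [0,1] "read" : (S/(S\PP))/S
    [1,2] "every" : S
  [2,6] S\PP   <B
    [2,4] NP\PP   >
      [2,3] "river" : (NP\PP)/(S/NP)
      [3,4] "a" : S/NP
    [4,6] S\NP   <
      [4,5] "with" : N
      [5,6] "today" : (S\NP)\N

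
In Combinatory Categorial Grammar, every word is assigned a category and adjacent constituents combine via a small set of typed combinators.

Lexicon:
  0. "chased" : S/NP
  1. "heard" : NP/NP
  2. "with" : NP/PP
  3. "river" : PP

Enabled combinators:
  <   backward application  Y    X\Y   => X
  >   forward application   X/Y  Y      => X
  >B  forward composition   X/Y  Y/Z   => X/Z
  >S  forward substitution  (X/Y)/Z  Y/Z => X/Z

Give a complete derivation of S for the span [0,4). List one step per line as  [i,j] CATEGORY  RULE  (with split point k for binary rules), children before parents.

[0,1] S/NP  lex  "chased"
[1,2] NP/NP  lex  "heard"
[0,2] S/NP  >B  k=1
[2,3] NP/PP  lex  "with"
[3,4] PP  lex  "river"
[2,4] NP  >  k=3
[0,4] S  >  k=2

[0,4] S   >
  [0,2] S/NP   >B
    [0,1] "chased" : S/NP
    [1,2] "heard" : NP/NP
  [2,4] NP   >
    [2,3] "with" : NP/PP
    [3,4] "river" : PP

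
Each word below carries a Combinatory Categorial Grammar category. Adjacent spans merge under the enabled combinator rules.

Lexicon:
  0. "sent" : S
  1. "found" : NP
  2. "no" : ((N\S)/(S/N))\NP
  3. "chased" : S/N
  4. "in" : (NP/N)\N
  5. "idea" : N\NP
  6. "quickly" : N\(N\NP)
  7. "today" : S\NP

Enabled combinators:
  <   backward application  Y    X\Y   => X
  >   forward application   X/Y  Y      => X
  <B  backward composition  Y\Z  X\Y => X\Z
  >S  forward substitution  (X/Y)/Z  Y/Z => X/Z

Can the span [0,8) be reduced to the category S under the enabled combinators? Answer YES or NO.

YES

[0,8] S   <
  [0,7] NP   >
    [0,5] NP/N   <
      [0,4] N   <
        [0,1] "sent" : S
        [1,4] N\S   >
          [1,3] (N\S)/(S/N)   <
            [1,2] "found" : NP
            [2,3] "no" : ((N\S)/(S/N))\NP
          [3,4] "chased" : S/N
      [4,5] "in" : (NP/N)\N
    [5,7] N   <
      [5,6] "idea" : N\NP
      [6,7] "quickly" : N\(N\NP)
  [7,8] "today" : S\NP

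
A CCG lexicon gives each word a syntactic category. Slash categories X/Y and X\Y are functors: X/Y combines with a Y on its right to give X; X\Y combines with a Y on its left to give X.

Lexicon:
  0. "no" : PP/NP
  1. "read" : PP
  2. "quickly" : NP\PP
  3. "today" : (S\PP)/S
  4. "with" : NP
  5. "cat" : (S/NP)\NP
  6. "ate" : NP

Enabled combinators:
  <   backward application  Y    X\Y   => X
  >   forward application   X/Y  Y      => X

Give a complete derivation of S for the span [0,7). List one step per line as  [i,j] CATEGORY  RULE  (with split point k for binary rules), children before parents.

[0,1] PP/NP  lex  "no"
[1,2] PP  lex  "read"
[2,3] NP\PP  lex  "quickly"
[1,3] NP  <  k=2
[0,3] PP  >  k=1
[3,4] (S\PP)/S  lex  "today"
[4,5] NP  lex  "with"
[5,6] (S/NP)\NP  lex  "cat"
[4,6] S/NP  <  k=5
[6,7] NP  lex  "ate"
[4,7] S  >  k=6
[3,7] S\PP  >  k=4
[0,7] S  <  k=3

[0,7] S   <
  [0,3] PP   >
    [0,1] "no" : PP/NP
    [1,3] NP   <
      [1,2] "read" : PP
      [2,3] "quickly" : NP\PP
  [3,7] S\PP   >
    [3,4] "today" : (S\PP)/S
    [4,7] S   >
      [4,6] S/NP   <
        [4,5] "with" : NP
        [5,6] "cat" : (S/NP)\NP
      [6,7] "ate" : NP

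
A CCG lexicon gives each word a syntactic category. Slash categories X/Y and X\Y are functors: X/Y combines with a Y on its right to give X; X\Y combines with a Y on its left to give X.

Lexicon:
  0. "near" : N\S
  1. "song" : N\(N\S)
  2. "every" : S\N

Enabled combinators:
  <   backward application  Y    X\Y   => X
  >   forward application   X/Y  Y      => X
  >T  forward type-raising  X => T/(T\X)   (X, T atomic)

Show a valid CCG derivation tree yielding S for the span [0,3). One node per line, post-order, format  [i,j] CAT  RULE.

[0,1] N\S  lex  "near"
[1,2] N\(N\S)  lex  "song"
[0,2] N  <  k=1
[2,3] S\N  lex  "every"
[0,3] S  <  k=2

[0,3] S   <
  [0,2] N   <
    [0,1] "near" : N\S
    [1,2] "song" : N\(N\S)
  [2,3] "every" : S\N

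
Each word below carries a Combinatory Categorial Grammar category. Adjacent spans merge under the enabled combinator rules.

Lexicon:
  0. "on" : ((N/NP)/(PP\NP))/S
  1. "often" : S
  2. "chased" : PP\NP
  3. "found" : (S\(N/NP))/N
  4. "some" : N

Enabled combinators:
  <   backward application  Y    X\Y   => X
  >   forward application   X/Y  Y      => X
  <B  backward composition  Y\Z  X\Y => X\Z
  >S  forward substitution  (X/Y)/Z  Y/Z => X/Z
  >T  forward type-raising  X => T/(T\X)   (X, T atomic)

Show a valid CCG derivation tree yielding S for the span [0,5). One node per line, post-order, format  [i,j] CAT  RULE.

[0,1] ((N/NP)/(PP\NP))/S  lex  "on"
[1,2] S  lex  "often"
[0,2] (N/NP)/(PP\NP)  >  k=1
[2,3] PP\NP  lex  "chased"
[0,3] N/NP  >  k=2
[3,4] (S\(N/NP))/N  lex  "found"
[4,5] N  lex  "some"
[3,5] S\(N/NP)  >  k=4
[0,5] S  <  k=3

[0,5] S   <
  [0,3] N/NP   >
    [0,2] (N/NP)/(PP\NP)   >
      [0,1] "on" : ((N/NP)/(PP\NP))/S
      [1,2] "often" : S
    [2,3] "chased" : PP\NP
  [3,5] S\(N/NP)   >
    [3,4] "found" : (S\(N/NP))/N
    [4,5] "some" : N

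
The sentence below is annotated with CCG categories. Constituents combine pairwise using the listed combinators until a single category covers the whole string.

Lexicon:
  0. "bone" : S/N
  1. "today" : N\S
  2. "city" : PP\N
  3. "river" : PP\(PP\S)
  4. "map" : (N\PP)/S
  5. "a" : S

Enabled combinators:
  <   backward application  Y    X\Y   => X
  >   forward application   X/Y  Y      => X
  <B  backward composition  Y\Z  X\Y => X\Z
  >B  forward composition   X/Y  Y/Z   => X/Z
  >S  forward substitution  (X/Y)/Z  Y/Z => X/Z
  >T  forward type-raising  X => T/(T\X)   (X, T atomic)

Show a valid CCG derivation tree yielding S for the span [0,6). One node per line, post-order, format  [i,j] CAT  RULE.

[0,1] S/N  lex  "bone"
[1,2] N\S  lex  "today"
[2,3] PP\N  lex  "city"
[1,3] PP\S  <B  k=2
[3,4] PP\(PP\S)  lex  "river"
[1,4] PP  <  k=3
[4,5] (N\PP)/S  lex  "map"
[5,6] S  lex  "a"
[4,6] N\PP  >  k=5
[1,6] N  <  k=4
[0,6] S  >  k=1

[0,6] S   >
  [0,1] "bone" : S/N
  [1,6] N   <
    [1,4] PP   <
      [1,3] PP\S   <B
        [1,2] "today" : N\S
        [2,3] "city" : PP\N
      [3,4] "river" : PP\(PP\S)
    [4,6] N\PP   >
      [4,5] "map" : (N\PP)/S
      [5,6] "a" : S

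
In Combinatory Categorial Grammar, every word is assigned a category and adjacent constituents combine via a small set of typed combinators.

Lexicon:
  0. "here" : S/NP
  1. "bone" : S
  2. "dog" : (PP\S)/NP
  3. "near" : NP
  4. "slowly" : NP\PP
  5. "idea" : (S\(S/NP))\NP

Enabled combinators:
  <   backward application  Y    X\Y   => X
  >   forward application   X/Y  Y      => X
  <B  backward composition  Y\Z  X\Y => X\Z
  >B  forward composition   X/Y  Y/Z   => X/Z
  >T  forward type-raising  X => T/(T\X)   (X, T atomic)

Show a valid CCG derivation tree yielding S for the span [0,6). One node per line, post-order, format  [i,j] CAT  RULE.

[0,1] S/NP  lex  "here"
[1,2] S  lex  "bone"
[2,3] (PP\S)/NP  lex  "dog"
[3,4] NP  lex  "near"
[2,4] PP\S  >  k=3
[1,4] PP  <  k=2
[4,5] NP\PP  lex  "slowly"
[1,5] NP  <  k=4
[5,6] (S\(S/NP))\NP  lex  "idea"
[1,6] S\(S/NP)  <  k=5
[0,6] S  <  k=1

[0,6] S   <
  [0,1] "here" : S/NP
  [1,6] S\(S/NP)   <
    [1,5] NP   <
      [1,4] PP   <
        [1,2] "bone" : S
        [2,4] PP\S   >
          [2,3] "dog" : (PP\S)/NP
          [3,4] "near" : NP
      [4,5] "slowly" : NP\PP
    [5,6] "idea" : (S\(S/NP))\NP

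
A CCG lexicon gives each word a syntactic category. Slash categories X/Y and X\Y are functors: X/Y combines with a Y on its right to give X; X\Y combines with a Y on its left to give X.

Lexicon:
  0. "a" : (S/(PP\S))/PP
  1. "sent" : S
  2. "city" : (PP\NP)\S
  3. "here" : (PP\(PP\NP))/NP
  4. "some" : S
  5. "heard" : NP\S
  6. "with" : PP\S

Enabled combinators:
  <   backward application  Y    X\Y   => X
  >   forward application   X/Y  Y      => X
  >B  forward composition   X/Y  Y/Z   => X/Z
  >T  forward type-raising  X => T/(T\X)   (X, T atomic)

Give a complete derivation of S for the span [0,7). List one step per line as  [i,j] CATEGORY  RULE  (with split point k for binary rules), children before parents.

[0,1] (S/(PP\S))/PP  lex  "a"
[1,2] S  lex  "sent"
[2,3] (PP\NP)\S  lex  "city"
[1,3] PP\NP  <  k=2
[3,4] (PP\(PP\NP))/NP  lex  "here"
[4,5] S  lex  "some"
[5,6] NP\S  lex  "heard"
[4,6] NP  <  k=5
[3,6] PP\(PP\NP)  >  k=4
[1,6] PP  <  k=3
[0,6] S/(PP\S)  >  k=1
[6,7] PP\S  lex  "with"
[0,7] S  >  k=6

[0,7] S   >
  [0,6] S/(PP\S)   >
    [0,1] "a" : (S/(PP\S))/PP
    [1,6] PP   <
      [1,3] PP\NP   <
        [1,2] "sent" : S
        [2,3] "city" : (PP\NP)\S
      [3,6] PP\(PP\NP)   >
        [3,4] "here" : (PP\(PP\NP))/NP
        [4,6] NP   <
          [4,5] "some" : S
          [5,6] "heard" : NP\S
  [6,7] "with" : PP\S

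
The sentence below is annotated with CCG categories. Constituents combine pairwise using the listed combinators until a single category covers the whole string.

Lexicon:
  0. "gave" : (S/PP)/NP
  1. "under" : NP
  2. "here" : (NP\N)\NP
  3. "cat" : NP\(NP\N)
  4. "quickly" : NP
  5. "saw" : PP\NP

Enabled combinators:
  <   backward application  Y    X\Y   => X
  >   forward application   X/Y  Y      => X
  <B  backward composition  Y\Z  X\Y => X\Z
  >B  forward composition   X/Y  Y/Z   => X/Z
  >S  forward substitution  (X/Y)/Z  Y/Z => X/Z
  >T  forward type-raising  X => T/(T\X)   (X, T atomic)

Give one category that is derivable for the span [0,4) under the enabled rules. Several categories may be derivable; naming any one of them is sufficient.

[0,6] S   >
  [0,4] S/PP   >
    [0,1] "gave" : (S/PP)/NP
    [1,4] NP   <
      [1,3] NP\N   <
        [1,2] "under" : NP
        [2,3] "here" : (NP\N)\NP
      [3,4] "cat" : NP\(NP\N)
  [4,6] PP   >
    [4,5] PP/(PP\NP)   >T
      [4,5] "quickly" : NP
    [5,6] "saw" : PP\NP

S/PP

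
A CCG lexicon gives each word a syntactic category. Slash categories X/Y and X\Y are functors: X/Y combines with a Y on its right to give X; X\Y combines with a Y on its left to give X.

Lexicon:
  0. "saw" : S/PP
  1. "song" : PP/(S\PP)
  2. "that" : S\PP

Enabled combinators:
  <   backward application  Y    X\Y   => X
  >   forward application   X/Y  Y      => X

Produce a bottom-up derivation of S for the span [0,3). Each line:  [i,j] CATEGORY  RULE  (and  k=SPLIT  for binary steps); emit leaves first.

[0,3] S   >
  [0,1] "saw" : S/PP
  [1,3] PP   >
    [1,2] "song" : PP/(S\PP)
    [2,3] "that" : S\PP

[0,1] S/PP  lex  "saw"
[1,2] PP/(S\PP)  lex  "song"
[2,3] S\PP  lex  "that"
[1,3] PP  >  k=2
[0,3] S  >  k=1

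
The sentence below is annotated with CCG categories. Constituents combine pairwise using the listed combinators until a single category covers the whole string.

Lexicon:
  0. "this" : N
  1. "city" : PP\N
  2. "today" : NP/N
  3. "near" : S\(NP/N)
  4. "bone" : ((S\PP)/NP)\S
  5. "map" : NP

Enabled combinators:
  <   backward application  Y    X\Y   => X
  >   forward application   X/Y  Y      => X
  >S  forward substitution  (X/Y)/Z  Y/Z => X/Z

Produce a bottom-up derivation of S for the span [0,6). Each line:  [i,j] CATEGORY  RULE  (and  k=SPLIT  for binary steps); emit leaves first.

[0,6] S   <
  [0,2] PP   <
    [0,1] "this" : N
    [1,2] "city" : PP\N
  [2,6] S\PP   >
    [2,5] (S\PP)/NP   <
      [2,4] S   <
        [2,3] "today" : NP/N
        [3,4] "near" : S\(NP/N)
      [4,5] "bone" : ((S\PP)/NP)\S
    [5,6] "map" : NP

[0,1] N  lex  "this"
[1,2] PP\N  lex  "city"
[0,2] PP  <  k=1
[2,3] NP/N  lex  "today"
[3,4] S\(NP/N)  lex  "near"
[2,4] S  <  k=3
[4,5] ((S\PP)/NP)\S  lex  "bone"
[2,5] (S\PP)/NP  <  k=4
[5,6] NP  lex  "map"
[2,6] S\PP  >  k=5
[0,6] S  <  k=2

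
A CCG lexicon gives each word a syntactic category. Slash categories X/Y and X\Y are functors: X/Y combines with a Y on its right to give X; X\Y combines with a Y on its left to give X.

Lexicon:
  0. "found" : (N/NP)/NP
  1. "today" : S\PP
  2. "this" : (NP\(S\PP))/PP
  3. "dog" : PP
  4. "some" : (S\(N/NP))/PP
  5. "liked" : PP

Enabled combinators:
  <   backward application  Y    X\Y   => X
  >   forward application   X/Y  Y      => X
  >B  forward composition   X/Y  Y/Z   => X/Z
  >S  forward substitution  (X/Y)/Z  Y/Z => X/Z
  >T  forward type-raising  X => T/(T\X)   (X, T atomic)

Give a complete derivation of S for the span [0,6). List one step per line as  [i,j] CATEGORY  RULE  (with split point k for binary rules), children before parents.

[0,1] (N/NP)/NP  lex  "found"
[1,2] S\PP  lex  "today"
[2,3] (NP\(S\PP))/PP  lex  "this"
[3,4] PP  lex  "dog"
[2,4] NP\(S\PP)  >  k=3
[1,4] NP  <  k=2
[0,4] N/NP  >  k=1
[4,5] (S\(N/NP))/PP  lex  "some"
[5,6] PP  lex  "liked"
[4,6] S\(N/NP)  >  k=5
[0,6] S  <  k=4

[0,6] S   <
  [0,4] N/NP   >
    [0,1] "found" : (N/NP)/NP
    [1,4] NP   <
      [1,2] "today" : S\PP
      [2,4] NP\(S\PP)   >
        [2,3] "this" : (NP\(S\PP))/PP
        [3,4] "dog" : PP
  [4,6] S\(N/NP)   >
    [4,5] "some" : (S\(N/NP))/PP
    [5,6] "liked" : PP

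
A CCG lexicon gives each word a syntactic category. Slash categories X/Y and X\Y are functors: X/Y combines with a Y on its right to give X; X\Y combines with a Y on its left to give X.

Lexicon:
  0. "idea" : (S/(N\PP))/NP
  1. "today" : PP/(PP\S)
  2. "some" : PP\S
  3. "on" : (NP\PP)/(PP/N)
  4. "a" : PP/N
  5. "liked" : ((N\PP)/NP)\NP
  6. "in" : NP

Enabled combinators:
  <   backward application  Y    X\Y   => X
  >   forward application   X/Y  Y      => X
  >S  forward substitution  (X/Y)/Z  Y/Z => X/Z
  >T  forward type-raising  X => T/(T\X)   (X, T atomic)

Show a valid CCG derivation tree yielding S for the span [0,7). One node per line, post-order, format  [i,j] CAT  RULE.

[0,7] S   >
  [0,6] S/NP   >S
    [0,1] "idea" : (S/(N\PP))/NP
    [1,6] (N\PP)/NP   <
      [1,5] NP   <
        [1,3] PP   >
          [1,2] "today" : PP/(PP\S)
          [2,3] "some" : PP\S
        [3,5] NP\PP   >
          [3,4] "on" : (NP\PP)/(PP/N)
          [4,5] "a" : PP/N
      [5,6] "liked" : ((N\PP)/NP)\NP
  [6,7] "in" : NP

[0,1] (S/(N\PP))/NP  lex  "idea"
[1,2] PP/(PP\S)  lex  "today"
[2,3] PP\S  lex  "some"
[1,3] PP  >  k=2
[3,4] (NP\PP)/(PP/N)  lex  "on"
[4,5] PP/N  lex  "a"
[3,5] NP\PP  >  k=4
[1,5] NP  <  k=3
[5,6] ((N\PP)/NP)\NP  lex  "liked"
[1,6] (N\PP)/NP  <  k=5
[0,6] S/NP  >S  k=1
[6,7] NP  lex  "in"
[0,7] S  >  k=6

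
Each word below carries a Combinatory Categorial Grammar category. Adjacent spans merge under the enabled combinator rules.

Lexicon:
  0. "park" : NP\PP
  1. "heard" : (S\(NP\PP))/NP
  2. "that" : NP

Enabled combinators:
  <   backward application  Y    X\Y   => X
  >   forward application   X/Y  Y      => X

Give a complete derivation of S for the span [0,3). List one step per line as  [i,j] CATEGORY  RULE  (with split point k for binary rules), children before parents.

[0,1] NP\PP  lex  "park"
[1,2] (S\(NP\PP))/NP  lex  "heard"
[2,3] NP  lex  "that"
[1,3] S\(NP\PP)  >  k=2
[0,3] S  <  k=1

[0,3] S   <
  [0,1] "park" : NP\PP
  [1,3] S\(NP\PP)   >
    [1,2] "heard" : (S\(NP\PP))/NP
    [2,3] "that" : NP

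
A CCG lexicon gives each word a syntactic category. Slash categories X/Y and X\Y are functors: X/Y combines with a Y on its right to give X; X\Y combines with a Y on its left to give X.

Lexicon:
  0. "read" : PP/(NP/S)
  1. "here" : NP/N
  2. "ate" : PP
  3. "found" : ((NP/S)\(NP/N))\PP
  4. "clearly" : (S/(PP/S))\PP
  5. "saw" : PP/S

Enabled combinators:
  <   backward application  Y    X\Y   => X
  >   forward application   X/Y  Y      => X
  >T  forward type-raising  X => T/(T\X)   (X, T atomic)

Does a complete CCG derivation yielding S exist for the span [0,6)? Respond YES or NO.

[0,6] S   >
  [0,5] S/(PP/S)   <
    [0,4] PP   >
      [0,1] "read" : PP/(NP/S)
      [1,4] NP/S   <
        [1,2] "here" : NP/N
        [2,4] (NP/S)\(NP/N)   <
          [2,3] "ate" : PP
          [3,4] "found" : ((NP/S)\(NP/N))\PP
    [4,5] "clearly" : (S/(PP/S))\PP
  [5,6] "saw" : PP/S

YES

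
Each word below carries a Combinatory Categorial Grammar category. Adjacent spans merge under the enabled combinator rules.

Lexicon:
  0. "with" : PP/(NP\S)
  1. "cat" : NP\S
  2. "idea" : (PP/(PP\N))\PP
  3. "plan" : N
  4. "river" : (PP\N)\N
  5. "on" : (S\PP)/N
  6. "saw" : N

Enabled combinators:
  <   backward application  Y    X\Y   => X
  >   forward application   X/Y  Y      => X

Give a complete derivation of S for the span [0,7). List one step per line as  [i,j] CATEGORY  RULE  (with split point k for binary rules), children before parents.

[0,7] S   <
  [0,5] PP   >
    [0,3] PP/(PP\N)   <
      [0,2] PP   >
        [0,1] "with" : PP/(NP\S)
        [1,2] "cat" : NP\S
      [2,3] "idea" : (PP/(PP\N))\PP
    [3,5] PP\N   <
      [3,4] "plan" : N
      [4,5] "river" : (PP\N)\N
  [5,7] S\PP   >
    [5,6] "on" : (S\PP)/N
    [6,7] "saw" : N

[0,1] PP/(NP\S)  lex  "with"
[1,2] NP\S  lex  "cat"
[0,2] PP  >  k=1
[2,3] (PP/(PP\N))\PP  lex  "idea"
[0,3] PP/(PP\N)  <  k=2
[3,4] N  lex  "plan"
[4,5] (PP\N)\N  lex  "river"
[3,5] PP\N  <  k=4
[0,5] PP  >  k=3
[5,6] (S\PP)/N  lex  "on"
[6,7] N  lex  "saw"
[5,7] S\PP  >  k=6
[0,7] S  <  k=5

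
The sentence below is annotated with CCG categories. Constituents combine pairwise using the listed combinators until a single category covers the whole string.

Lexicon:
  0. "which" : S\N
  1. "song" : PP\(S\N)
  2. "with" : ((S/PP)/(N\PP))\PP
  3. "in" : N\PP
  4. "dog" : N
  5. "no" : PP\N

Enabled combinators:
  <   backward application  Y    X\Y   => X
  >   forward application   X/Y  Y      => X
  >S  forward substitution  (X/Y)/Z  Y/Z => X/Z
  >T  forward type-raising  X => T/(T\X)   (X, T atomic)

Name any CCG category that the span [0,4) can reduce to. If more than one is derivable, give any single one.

[0,6] S   >
  [0,4] S/PP   >
    [0,3] (S/PP)/(N\PP)   <
      [0,2] PP   <
        [0,1] "which" : S\N
        [1,2] "song" : PP\(S\N)
      [2,3] "with" : ((S/PP)/(N\PP))\PP
    [3,4] "in" : N\PP
  [4,6] PP   >
    [4,5] PP/(PP\N)   >T
      [4,5] "dog" : N
    [5,6] "no" : PP\N

S/PP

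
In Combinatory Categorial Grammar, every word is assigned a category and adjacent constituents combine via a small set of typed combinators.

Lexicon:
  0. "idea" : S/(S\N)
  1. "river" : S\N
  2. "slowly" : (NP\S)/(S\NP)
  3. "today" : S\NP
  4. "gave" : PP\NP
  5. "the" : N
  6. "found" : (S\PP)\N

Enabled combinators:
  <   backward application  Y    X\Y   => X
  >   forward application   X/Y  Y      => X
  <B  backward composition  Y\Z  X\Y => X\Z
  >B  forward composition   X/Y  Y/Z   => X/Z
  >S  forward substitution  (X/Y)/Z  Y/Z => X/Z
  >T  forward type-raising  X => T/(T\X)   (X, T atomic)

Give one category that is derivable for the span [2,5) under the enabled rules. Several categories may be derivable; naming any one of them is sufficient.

[0,7] S   <
  [0,5] PP   <
    [0,2] S   >
      [0,1] "idea" : S/(S\N)
      [1,2] "river" : S\N
    [2,5] PP\S   <B
      [2,4] NP\S   >
        [2,3] "slowly" : (NP\S)/(S\NP)
        [3,4] "today" : S\NP
      [4,5] "gave" : PP\NP
  [5,7] S\PP   <
    [5,6] "the" : N
    [6,7] "found" : (S\PP)\N

PP\S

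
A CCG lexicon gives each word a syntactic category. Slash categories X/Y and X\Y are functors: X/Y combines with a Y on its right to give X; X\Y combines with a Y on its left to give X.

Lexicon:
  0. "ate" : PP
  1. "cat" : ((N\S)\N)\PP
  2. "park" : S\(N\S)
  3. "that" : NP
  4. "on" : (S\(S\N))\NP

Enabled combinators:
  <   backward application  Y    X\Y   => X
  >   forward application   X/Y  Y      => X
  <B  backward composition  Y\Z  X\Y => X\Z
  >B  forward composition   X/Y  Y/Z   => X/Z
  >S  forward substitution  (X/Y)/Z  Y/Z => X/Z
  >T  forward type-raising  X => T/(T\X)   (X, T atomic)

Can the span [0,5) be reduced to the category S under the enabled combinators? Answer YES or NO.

[0,5] S   <
  [0,3] S\N   <B
    [0,2] (N\S)\N   <
      [0,1] "ate" : PP
      [1,2] "cat" : ((N\S)\N)\PP
    [2,3] "park" : S\(N\S)
  [3,5] S\(S\N)   <
    [3,4] "that" : NP
    [4,5] "on" : (S\(S\N))\NP

YES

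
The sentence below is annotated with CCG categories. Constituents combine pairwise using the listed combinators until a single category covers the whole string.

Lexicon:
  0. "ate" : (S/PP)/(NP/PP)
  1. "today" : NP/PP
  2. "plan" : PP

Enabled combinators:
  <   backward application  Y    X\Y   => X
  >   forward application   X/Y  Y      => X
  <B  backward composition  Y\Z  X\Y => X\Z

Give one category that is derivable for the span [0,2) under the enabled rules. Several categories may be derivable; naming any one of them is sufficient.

S/PP

[0,3] S   >
  [0,2] S/PP   >
    [0,1] "ate" : (S/PP)/(NP/PP)
    [1,2] "today" : NP/PP
  [2,3] "plan" : PP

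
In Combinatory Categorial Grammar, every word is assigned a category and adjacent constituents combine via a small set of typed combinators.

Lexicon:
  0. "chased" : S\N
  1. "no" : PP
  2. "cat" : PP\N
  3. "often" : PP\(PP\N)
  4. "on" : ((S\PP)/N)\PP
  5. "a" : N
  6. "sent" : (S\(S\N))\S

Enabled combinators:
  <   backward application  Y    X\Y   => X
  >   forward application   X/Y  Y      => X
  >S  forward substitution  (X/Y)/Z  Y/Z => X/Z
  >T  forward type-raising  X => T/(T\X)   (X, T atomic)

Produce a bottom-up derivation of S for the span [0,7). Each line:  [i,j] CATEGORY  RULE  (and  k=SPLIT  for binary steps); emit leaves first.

[0,7] S   <
  [0,1] "chased" : S\N
  [1,7] S\(S\N)   <
    [1,6] S   <
      [1,2] "no" : PP
      [2,6] S\PP   >
        [2,5] (S\PP)/N   <
          [2,4] PP   <
            [2,3] "cat" : PP\N
            [3,4] "often" : PP\(PP\N)
          [4,5] "on" : ((S\PP)/N)\PP
        [5,6] "a" : N
    [6,7] "sent" : (S\(S\N))\S

[0,1] S\N  lex  "chased"
[1,2] PP  lex  "no"
[2,3] PP\N  lex  "cat"
[3,4] PP\(PP\N)  lex  "often"
[2,4] PP  <  k=3
[4,5] ((S\PP)/N)\PP  lex  "on"
[2,5] (S\PP)/N  <  k=4
[5,6] N  lex  "a"
[2,6] S\PP  >  k=5
[1,6] S  <  k=2
[6,7] (S\(S\N))\S  lex  "sent"
[1,7] S\(S\N)  <  k=6
[0,7] S  <  k=1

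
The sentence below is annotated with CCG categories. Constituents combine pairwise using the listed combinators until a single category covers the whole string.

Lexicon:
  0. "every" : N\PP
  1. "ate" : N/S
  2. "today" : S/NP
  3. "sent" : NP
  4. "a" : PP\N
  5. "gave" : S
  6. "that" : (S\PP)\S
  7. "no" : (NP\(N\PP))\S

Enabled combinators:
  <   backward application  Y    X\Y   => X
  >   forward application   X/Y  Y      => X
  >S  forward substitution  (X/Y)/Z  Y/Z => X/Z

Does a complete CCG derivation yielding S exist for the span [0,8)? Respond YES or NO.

N\PP N/S S/NP NP PP\N S (S\PP)\S (NP\(N\PP))\S
CKY chart[0,8] = {NP}; S ∉ chart

NO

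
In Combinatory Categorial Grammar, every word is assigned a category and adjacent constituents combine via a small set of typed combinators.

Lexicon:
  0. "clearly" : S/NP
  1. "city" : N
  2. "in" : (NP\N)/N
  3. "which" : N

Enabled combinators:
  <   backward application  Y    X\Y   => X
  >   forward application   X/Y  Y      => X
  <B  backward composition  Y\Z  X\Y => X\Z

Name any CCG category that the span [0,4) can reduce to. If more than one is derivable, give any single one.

[0,4] S   >
  [0,1] "clearly" : S/NP
  [1,4] NP   <
    [1,2] "city" : N
    [2,4] NP\N   >
      [2,3] "in" : (NP\N)/N
      [3,4] "which" : N

S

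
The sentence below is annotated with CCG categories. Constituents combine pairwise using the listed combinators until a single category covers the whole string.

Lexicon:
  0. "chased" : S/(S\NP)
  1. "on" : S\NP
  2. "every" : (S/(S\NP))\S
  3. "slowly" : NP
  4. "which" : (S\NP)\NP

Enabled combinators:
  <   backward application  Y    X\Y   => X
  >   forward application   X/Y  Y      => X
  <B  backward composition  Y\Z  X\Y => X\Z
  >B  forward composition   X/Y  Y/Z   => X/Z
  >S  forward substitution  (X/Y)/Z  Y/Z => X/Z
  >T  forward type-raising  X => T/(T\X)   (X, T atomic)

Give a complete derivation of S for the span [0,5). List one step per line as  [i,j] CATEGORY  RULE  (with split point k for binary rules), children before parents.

[0,1] S/(S\NP)  lex  "chased"
[1,2] S\NP  lex  "on"
[0,2] S  >  k=1
[2,3] (S/(S\NP))\S  lex  "every"
[0,3] S/(S\NP)  <  k=2
[3,4] NP  lex  "slowly"
[4,5] (S\NP)\NP  lex  "which"
[3,5] S\NP  <  k=4
[0,5] S  >  k=3

[0,5] S   >
  [0,3] S/(S\NP)   <
    [0,2] S   >
      [0,1] "chased" : S/(S\NP)
      [1,2] "on" : S\NP
    [2,3] "every" : (S/(S\NP))\S
  [3,5] S\NP   <
    [3,4] "slowly" : NP
    [4,5] "which" : (S\NP)\NP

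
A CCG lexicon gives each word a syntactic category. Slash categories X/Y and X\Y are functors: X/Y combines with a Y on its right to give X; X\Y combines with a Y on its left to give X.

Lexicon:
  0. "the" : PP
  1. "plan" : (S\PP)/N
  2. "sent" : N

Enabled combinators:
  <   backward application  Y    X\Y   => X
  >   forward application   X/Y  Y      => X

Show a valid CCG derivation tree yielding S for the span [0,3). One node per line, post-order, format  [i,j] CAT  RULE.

[0,1] PP  lex  "the"
[1,2] (S\PP)/N  lex  "plan"
[2,3] N  lex  "sent"
[1,3] S\PP  >  k=2
[0,3] S  <  k=1

[0,3] S   <
  [0,1] "the" : PP
  [1,3] S\PP   >
    [1,2] "plan" : (S\PP)/N
    [2,3] "sent" : N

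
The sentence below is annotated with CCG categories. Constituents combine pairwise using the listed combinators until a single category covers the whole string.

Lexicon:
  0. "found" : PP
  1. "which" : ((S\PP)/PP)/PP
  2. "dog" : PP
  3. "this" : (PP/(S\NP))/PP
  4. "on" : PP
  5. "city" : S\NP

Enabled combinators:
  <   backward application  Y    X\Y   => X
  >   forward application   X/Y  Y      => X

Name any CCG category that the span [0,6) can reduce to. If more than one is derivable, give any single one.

S

[0,6] S   <
  [0,1] "found" : PP
  [1,6] S\PP   >
    [1,3] (S\PP)/PP   >
      [1,2] "which" : ((S\PP)/PP)/PP
      [2,3] "dog" : PP
    [3,6] PP   >
      [3,5] PP/(S\NP)   >
        [3,4] "this" : (PP/(S\NP))/PP
        [4,5] "on" : PP
      [5,6] "city" : S\NP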